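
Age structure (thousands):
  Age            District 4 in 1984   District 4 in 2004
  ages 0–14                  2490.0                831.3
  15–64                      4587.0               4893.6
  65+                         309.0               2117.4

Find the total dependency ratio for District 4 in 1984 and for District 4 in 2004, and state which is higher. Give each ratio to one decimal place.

District 4 in 1984: 61.0
District 4 in 2004: 60.3
Higher: District 4 in 1984

District 4 in 1984: (2490.0 + 309.0) / 4587.0 × 100 = 2799.0 / 4587.0 × 100 = 61.0
District 4 in 2004: (831.3 + 2117.4) / 4893.6 × 100 = 2948.7 / 4893.6 × 100 = 60.3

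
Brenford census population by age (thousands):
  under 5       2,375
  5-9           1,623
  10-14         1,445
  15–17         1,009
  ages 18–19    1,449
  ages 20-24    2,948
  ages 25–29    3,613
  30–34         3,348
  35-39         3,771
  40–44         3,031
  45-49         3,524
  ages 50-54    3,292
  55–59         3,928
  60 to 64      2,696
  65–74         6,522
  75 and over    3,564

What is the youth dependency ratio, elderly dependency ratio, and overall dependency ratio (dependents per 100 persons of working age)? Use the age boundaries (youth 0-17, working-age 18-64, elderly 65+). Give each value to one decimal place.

Youth dependency ratio: 20.4
Old-age dependency ratio: 31.9
Total dependency ratio: 52.3

0–17: 2,375 + 1,623 + 1,445 + 1,009 = 6,452
18–64: 1,449 + 2,948 + 3,613 + 3,348 + 3,771 + 3,031 + 3,524 + 3,292 + 3,928 + 2,696 = 31,600
65+: 6,522 + 3,564 = 10,086
Youth dependency ratio = 6,452 / 31,600 × 100 = 20.4
Old-age dependency ratio = 10,086 / 31,600 × 100 = 31.9
Total dependency ratio = (6,452 + 10,086) / 31,600 × 100 = 16,538 / 31,600 × 100 = 52.3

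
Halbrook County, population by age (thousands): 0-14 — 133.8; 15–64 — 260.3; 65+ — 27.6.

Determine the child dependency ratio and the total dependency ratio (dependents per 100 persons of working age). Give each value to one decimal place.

Youth dependency ratio = 133.8 / 260.3 × 100 = 51.4
Total dependency ratio = (133.8 + 27.6) / 260.3 × 100 = 161.4 / 260.3 × 100 = 62.0

Youth dependency ratio: 51.4
Total dependency ratio: 62.0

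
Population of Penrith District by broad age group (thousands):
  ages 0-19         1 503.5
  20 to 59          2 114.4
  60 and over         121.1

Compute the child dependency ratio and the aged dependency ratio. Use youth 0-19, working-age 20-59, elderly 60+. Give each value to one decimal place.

Youth dependency ratio: 71.1
Old-age dependency ratio: 5.7

Youth dependency ratio = 1 503.5 / 2 114.4 × 100 = 71.1
Old-age dependency ratio = 121.1 / 2 114.4 × 100 = 5.7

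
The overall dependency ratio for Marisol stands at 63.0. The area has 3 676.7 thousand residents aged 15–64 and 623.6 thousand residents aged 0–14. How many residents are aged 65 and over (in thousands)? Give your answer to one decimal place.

Aged 65 and over: 1 692.7

Total dependency ratio = (youth + elderly) / working-age × 100
63.0 = (623.6 + E) / 3 676.7 × 100
⇒ 1 692.7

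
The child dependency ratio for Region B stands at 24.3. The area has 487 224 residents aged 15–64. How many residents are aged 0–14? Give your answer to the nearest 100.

Aged 0–14: 118 400

Youth dependency ratio = youth / working-age × 100
24.3 = Y / 487 224 × 100
⇒ 118 400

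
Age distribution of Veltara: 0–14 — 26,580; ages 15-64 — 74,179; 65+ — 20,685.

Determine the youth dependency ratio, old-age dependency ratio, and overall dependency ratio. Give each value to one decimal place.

Youth dependency ratio = 26,580 / 74,179 × 100 = 35.8
Old-age dependency ratio = 20,685 / 74,179 × 100 = 27.9
Total dependency ratio = (26,580 + 20,685) / 74,179 × 100 = 47,265 / 74,179 × 100 = 63.7

Youth dependency ratio: 35.8
Old-age dependency ratio: 27.9
Total dependency ratio: 63.7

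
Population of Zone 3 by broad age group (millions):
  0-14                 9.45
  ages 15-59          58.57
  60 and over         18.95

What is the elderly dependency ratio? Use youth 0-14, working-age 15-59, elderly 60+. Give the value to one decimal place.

Old-age dependency ratio: 32.4

Old-age dependency ratio = 18.95 / 58.57 × 100 = 32.4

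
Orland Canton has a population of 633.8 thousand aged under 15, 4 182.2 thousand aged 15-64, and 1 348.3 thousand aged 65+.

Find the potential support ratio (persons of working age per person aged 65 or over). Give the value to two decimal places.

Potential support ratio = 4 182.2 / 1 348.3 = 3.10

Potential support ratio: 3.10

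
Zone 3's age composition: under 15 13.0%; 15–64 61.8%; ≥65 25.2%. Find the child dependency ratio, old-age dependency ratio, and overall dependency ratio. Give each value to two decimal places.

Youth dependency ratio = 13.0 / 61.8 × 100 = 21.04
Old-age dependency ratio = 25.2 / 61.8 × 100 = 40.78
Total dependency ratio = (13.0 + 25.2) / 61.8 × 100 = 38.2 / 61.8 × 100 = 61.81

Youth dependency ratio: 21.04
Old-age dependency ratio: 40.78
Total dependency ratio: 61.81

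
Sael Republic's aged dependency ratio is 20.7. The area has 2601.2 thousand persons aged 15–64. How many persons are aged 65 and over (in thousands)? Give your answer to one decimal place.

Aged 65 and over: 538.4

Old-age dependency ratio = elderly / working-age × 100
20.7 = E / 2601.2 × 100
⇒ 538.4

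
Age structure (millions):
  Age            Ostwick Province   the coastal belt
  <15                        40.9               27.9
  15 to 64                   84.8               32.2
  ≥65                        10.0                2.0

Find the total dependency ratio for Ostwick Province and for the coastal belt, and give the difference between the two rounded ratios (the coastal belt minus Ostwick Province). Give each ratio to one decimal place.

Ostwick Province: 60.0
the coastal belt: 92.9
Difference: +32.9

Ostwick Province: (40.9 + 10.0) / 84.8 × 100 = 50.9 / 84.8 × 100 = 60.0
the coastal belt: (27.9 + 2.0) / 32.2 × 100 = 29.9 / 32.2 × 100 = 92.9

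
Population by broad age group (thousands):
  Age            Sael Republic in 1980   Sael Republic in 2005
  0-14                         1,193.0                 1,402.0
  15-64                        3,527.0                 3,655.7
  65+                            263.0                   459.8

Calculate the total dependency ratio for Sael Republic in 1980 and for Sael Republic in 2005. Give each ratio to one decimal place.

Sael Republic in 1980: 41.3
Sael Republic in 2005: 50.9

Sael Republic in 1980: (1,193.0 + 263.0) / 3,527.0 × 100 = 1,456.0 / 3,527.0 × 100 = 41.3
Sael Republic in 2005: (1,402.0 + 459.8) / 3,655.7 × 100 = 1,861.8 / 3,655.7 × 100 = 50.9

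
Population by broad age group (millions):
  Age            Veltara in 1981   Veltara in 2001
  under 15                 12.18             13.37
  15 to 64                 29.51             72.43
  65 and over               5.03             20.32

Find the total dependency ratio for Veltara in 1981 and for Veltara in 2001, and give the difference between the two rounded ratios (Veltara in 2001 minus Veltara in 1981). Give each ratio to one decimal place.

Veltara in 1981: 58.3
Veltara in 2001: 46.5
Difference: -11.8

Veltara in 1981: (12.18 + 5.03) / 29.51 × 100 = 17.21 / 29.51 × 100 = 58.3
Veltara in 2001: (13.37 + 20.32) / 72.43 × 100 = 33.69 / 72.43 × 100 = 46.5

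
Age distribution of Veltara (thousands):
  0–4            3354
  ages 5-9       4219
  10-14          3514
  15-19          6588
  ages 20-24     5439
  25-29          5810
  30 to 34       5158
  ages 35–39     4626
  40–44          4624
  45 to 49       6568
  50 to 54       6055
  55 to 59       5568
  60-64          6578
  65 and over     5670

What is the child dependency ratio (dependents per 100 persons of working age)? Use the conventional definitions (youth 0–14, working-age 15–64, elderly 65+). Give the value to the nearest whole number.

0–14: 3354 + 4219 + 3514 = 11087
15–64: 6588 + 5439 + 5810 + 5158 + 4626 + 4624 + 6568 + 6055 + 5568 + 6578 = 57014
65+: 5670
Youth dependency ratio = 11087 / 57014 × 100 = 19

Youth dependency ratio: 19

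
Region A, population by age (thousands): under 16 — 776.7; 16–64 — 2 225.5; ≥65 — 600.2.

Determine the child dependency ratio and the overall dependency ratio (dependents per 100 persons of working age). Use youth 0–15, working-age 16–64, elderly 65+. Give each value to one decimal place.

Youth dependency ratio: 34.9
Total dependency ratio: 61.9

Youth dependency ratio = 776.7 / 2 225.5 × 100 = 34.9
Total dependency ratio = (776.7 + 600.2) / 2 225.5 × 100 = 1 376.9 / 2 225.5 × 100 = 61.9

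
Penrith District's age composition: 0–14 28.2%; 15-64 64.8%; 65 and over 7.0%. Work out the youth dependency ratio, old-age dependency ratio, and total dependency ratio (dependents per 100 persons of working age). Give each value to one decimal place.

Youth dependency ratio: 43.5
Old-age dependency ratio: 10.8
Total dependency ratio: 54.3

Youth dependency ratio = 28.2 / 64.8 × 100 = 43.5
Old-age dependency ratio = 7.0 / 64.8 × 100 = 10.8
Total dependency ratio = (28.2 + 7.0) / 64.8 × 100 = 35.2 / 64.8 × 100 = 54.3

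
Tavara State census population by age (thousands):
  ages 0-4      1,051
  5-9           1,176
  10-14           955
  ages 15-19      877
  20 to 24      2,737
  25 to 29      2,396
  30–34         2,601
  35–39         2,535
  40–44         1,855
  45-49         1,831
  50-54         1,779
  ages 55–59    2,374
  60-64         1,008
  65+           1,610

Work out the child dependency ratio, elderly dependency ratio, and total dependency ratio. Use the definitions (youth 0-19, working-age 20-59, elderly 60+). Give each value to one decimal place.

0–19: 1,051 + 1,176 + 955 + 877 = 4,059
20–59: 2,737 + 2,396 + 2,601 + 2,535 + 1,855 + 1,831 + 1,779 + 2,374 = 18,108
60+: 1,008 + 1,610 = 2,618
Youth dependency ratio = 4,059 / 18,108 × 100 = 22.4
Old-age dependency ratio = 2,618 / 18,108 × 100 = 14.5
Total dependency ratio = (4,059 + 2,618) / 18,108 × 100 = 6,677 / 18,108 × 100 = 36.9

Youth dependency ratio: 22.4
Old-age dependency ratio: 14.5
Total dependency ratio: 36.9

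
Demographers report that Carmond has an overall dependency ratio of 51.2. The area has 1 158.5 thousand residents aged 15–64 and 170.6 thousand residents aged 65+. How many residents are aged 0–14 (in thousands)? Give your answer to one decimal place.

Aged 0–14: 422.6

Total dependency ratio = (youth + elderly) / working-age × 100
51.2 = (Y + 170.6) / 1 158.5 × 100
⇒ 422.6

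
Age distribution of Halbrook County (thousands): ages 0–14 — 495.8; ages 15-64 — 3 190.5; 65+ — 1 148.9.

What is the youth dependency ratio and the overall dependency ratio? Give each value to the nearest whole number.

Youth dependency ratio = 495.8 / 3 190.5 × 100 = 16
Total dependency ratio = (495.8 + 1 148.9) / 3 190.5 × 100 = 1 644.7 / 3 190.5 × 100 = 52

Youth dependency ratio: 16
Total dependency ratio: 52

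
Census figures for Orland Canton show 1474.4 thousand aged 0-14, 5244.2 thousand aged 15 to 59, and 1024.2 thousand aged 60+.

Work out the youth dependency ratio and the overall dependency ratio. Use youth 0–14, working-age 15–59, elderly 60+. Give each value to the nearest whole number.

Youth dependency ratio: 28
Total dependency ratio: 48

Youth dependency ratio = 1474.4 / 5244.2 × 100 = 28
Total dependency ratio = (1474.4 + 1024.2) / 5244.2 × 100 = 2498.6 / 5244.2 × 100 = 48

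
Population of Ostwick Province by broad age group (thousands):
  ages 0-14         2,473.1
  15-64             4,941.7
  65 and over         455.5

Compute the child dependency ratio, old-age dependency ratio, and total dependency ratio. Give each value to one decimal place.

Youth dependency ratio: 50.0
Old-age dependency ratio: 9.2
Total dependency ratio: 59.3

Youth dependency ratio = 2,473.1 / 4,941.7 × 100 = 50.0
Old-age dependency ratio = 455.5 / 4,941.7 × 100 = 9.2
Total dependency ratio = (2,473.1 + 455.5) / 4,941.7 × 100 = 2,928.6 / 4,941.7 × 100 = 59.3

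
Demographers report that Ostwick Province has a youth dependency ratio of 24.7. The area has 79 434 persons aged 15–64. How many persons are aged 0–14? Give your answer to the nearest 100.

Aged 0–14: 19 600

Youth dependency ratio = youth / working-age × 100
24.7 = Y / 79 434 × 100
⇒ 19 600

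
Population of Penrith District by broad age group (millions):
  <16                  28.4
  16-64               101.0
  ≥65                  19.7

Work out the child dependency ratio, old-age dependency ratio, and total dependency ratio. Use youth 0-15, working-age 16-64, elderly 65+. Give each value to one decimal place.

Youth dependency ratio: 28.1
Old-age dependency ratio: 19.5
Total dependency ratio: 47.6

Youth dependency ratio = 28.4 / 101.0 × 100 = 28.1
Old-age dependency ratio = 19.7 / 101.0 × 100 = 19.5
Total dependency ratio = (28.4 + 19.7) / 101.0 × 100 = 48.1 / 101.0 × 100 = 47.6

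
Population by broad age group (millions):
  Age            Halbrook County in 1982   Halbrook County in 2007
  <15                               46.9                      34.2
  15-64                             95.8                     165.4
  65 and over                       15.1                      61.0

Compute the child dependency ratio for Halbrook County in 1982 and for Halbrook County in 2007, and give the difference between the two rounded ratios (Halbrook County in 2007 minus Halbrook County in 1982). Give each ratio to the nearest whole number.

Halbrook County in 1982: 46.9 / 95.8 × 100 = 49
Halbrook County in 2007: 34.2 / 165.4 × 100 = 21

Halbrook County in 1982: 49
Halbrook County in 2007: 21
Difference: -28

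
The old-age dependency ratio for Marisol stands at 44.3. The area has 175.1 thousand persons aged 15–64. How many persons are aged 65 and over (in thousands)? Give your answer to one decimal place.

Old-age dependency ratio = elderly / working-age × 100
44.3 = E / 175.1 × 100
⇒ 77.6

Aged 65 and over: 77.6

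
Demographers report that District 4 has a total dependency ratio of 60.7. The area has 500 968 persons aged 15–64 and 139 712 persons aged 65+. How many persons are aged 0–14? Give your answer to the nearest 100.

Aged 0–14: 164 400

Total dependency ratio = (youth + elderly) / working-age × 100
60.7 = (Y + 139 712) / 500 968 × 100
⇒ 164 400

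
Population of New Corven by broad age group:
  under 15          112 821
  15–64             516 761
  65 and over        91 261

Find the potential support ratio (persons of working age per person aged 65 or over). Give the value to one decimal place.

Potential support ratio: 5.7

Potential support ratio = 516 761 / 91 261 = 5.7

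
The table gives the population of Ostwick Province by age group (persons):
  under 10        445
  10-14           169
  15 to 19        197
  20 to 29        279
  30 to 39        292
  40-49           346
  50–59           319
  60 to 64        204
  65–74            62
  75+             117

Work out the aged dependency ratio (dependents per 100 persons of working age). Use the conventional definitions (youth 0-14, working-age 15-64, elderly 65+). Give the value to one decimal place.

Old-age dependency ratio: 10.9

0–14: 445 + 169 = 614
15–64: 197 + 279 + 292 + 346 + 319 + 204 = 1 637
65+: 62 + 117 = 179
Old-age dependency ratio = 179 / 1 637 × 100 = 10.9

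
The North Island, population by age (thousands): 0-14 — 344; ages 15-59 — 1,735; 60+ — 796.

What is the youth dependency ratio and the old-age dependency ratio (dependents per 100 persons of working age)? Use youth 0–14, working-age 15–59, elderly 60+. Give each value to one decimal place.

Youth dependency ratio: 19.8
Old-age dependency ratio: 45.9

Youth dependency ratio = 344 / 1,735 × 100 = 19.8
Old-age dependency ratio = 796 / 1,735 × 100 = 45.9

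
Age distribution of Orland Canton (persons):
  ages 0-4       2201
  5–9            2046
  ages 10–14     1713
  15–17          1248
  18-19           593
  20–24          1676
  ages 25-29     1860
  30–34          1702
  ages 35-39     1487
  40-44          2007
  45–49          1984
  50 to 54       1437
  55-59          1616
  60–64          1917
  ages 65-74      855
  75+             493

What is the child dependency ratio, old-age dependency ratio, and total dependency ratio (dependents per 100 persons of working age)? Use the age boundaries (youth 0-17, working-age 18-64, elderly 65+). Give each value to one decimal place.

0–17: 2201 + 2046 + 1713 + 1248 = 7208
18–64: 593 + 1676 + 1860 + 1702 + 1487 + 2007 + 1984 + 1437 + 1616 + 1917 = 16279
65+: 855 + 493 = 1348
Youth dependency ratio = 7208 / 16279 × 100 = 44.3
Old-age dependency ratio = 1348 / 16279 × 100 = 8.3
Total dependency ratio = (7208 + 1348) / 16279 × 100 = 8556 / 16279 × 100 = 52.6

Youth dependency ratio: 44.3
Old-age dependency ratio: 8.3
Total dependency ratio: 52.6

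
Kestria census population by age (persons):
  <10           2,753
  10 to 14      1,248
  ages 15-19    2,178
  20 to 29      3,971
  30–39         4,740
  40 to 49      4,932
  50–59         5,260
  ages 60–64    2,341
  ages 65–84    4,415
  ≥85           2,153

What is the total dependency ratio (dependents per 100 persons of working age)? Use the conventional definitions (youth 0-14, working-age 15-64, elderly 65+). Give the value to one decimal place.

Total dependency ratio: 45.1

0–14: 2,753 + 1,248 = 4,001
15–64: 2,178 + 3,971 + 4,740 + 4,932 + 5,260 + 2,341 = 23,422
65+: 4,415 + 2,153 = 6,568
Total dependency ratio = (4,001 + 6,568) / 23,422 × 100 = 10,569 / 23,422 × 100 = 45.1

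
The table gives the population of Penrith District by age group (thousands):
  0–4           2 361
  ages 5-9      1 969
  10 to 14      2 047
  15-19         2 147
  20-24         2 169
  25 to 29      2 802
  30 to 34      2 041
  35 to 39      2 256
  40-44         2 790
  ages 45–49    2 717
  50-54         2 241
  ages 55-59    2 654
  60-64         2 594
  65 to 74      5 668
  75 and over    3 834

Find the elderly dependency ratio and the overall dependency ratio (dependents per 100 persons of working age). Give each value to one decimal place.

0–14: 2 361 + 1 969 + 2 047 = 6 377
15–64: 2 147 + 2 169 + 2 802 + 2 041 + 2 256 + 2 790 + 2 717 + 2 241 + 2 654 + 2 594 = 24 411
65+: 5 668 + 3 834 = 9 502
Old-age dependency ratio = 9 502 / 24 411 × 100 = 38.9
Total dependency ratio = (6 377 + 9 502) / 24 411 × 100 = 15 879 / 24 411 × 100 = 65.0

Old-age dependency ratio: 38.9
Total dependency ratio: 65.0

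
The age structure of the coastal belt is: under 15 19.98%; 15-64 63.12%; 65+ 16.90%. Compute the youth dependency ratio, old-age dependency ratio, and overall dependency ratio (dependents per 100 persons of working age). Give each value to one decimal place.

Youth dependency ratio: 31.7
Old-age dependency ratio: 26.8
Total dependency ratio: 58.4

Youth dependency ratio = 19.98 / 63.12 × 100 = 31.7
Old-age dependency ratio = 16.90 / 63.12 × 100 = 26.8
Total dependency ratio = (19.98 + 16.90) / 63.12 × 100 = 36.88 / 63.12 × 100 = 58.4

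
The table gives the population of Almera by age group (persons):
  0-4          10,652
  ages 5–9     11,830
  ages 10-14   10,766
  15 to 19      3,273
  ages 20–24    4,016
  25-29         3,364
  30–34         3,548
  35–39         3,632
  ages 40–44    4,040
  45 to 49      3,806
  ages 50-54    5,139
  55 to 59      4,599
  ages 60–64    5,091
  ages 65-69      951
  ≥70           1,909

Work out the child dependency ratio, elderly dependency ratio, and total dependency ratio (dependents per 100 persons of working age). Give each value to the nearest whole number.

0–14: 10,652 + 11,830 + 10,766 = 33,248
15–64: 3,273 + 4,016 + 3,364 + 3,548 + 3,632 + 4,040 + 3,806 + 5,139 + 4,599 + 5,091 = 40,508
65+: 951 + 1,909 = 2,860
Youth dependency ratio = 33,248 / 40,508 × 100 = 82
Old-age dependency ratio = 2,860 / 40,508 × 100 = 7
Total dependency ratio = (33,248 + 2,860) / 40,508 × 100 = 36,108 / 40,508 × 100 = 89

Youth dependency ratio: 82
Old-age dependency ratio: 7
Total dependency ratio: 89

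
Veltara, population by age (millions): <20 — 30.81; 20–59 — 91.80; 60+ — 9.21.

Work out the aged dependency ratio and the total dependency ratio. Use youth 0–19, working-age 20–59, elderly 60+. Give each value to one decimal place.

Old-age dependency ratio = 9.21 / 91.80 × 100 = 10.0
Total dependency ratio = (30.81 + 9.21) / 91.80 × 100 = 40.02 / 91.80 × 100 = 43.6

Old-age dependency ratio: 10.0
Total dependency ratio: 43.6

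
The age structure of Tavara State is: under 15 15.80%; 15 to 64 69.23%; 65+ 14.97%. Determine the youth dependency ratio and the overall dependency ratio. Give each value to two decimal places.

Youth dependency ratio = 15.80 / 69.23 × 100 = 22.82
Total dependency ratio = (15.80 + 14.97) / 69.23 × 100 = 30.77 / 69.23 × 100 = 44.45

Youth dependency ratio: 22.82
Total dependency ratio: 44.45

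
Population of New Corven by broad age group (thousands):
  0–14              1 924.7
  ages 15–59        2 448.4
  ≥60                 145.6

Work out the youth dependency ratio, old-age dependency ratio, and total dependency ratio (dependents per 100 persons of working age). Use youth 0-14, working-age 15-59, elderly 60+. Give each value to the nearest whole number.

Youth dependency ratio = 1 924.7 / 2 448.4 × 100 = 79
Old-age dependency ratio = 145.6 / 2 448.4 × 100 = 6
Total dependency ratio = (1 924.7 + 145.6) / 2 448.4 × 100 = 2 070.3 / 2 448.4 × 100 = 85

Youth dependency ratio: 79
Old-age dependency ratio: 6
Total dependency ratio: 85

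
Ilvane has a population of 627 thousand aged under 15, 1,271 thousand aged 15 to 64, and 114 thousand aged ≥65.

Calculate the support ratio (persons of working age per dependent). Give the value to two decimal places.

Support ratio: 1.72

Support ratio = 1,271 / (627 + 114) = 1,271 / 741 = 1.72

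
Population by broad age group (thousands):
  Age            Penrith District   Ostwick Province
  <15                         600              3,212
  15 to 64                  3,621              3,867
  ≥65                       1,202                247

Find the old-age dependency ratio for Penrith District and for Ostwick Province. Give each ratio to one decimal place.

Penrith District: 33.2
Ostwick Province: 6.4

Penrith District: 1,202 / 3,621 × 100 = 33.2
Ostwick Province: 247 / 3,867 × 100 = 6.4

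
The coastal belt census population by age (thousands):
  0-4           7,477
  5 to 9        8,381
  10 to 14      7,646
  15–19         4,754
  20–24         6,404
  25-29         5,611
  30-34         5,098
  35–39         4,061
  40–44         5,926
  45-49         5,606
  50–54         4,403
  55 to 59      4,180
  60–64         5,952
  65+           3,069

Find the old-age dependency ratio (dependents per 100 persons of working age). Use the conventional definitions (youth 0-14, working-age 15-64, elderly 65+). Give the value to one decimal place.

Old-age dependency ratio: 5.9

0–14: 7,477 + 8,381 + 7,646 = 23,504
15–64: 4,754 + 6,404 + 5,611 + 5,098 + 4,061 + 5,926 + 5,606 + 4,403 + 4,180 + 5,952 = 51,995
65+: 3,069
Old-age dependency ratio = 3,069 / 51,995 × 100 = 5.9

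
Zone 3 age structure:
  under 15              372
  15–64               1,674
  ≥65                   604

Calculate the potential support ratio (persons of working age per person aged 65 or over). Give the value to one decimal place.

Potential support ratio: 2.8

Potential support ratio = 1,674 / 604 = 2.8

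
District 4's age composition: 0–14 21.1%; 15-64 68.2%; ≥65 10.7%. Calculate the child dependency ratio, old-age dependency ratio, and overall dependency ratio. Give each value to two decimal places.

Youth dependency ratio: 30.94
Old-age dependency ratio: 15.69
Total dependency ratio: 46.63

Youth dependency ratio = 21.1 / 68.2 × 100 = 30.94
Old-age dependency ratio = 10.7 / 68.2 × 100 = 15.69
Total dependency ratio = (21.1 + 10.7) / 68.2 × 100 = 31.8 / 68.2 × 100 = 46.63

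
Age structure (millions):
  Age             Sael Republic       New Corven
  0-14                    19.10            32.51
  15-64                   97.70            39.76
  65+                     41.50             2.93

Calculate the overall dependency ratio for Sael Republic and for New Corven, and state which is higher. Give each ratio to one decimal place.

Sael Republic: (19.10 + 41.50) / 97.70 × 100 = 60.60 / 97.70 × 100 = 62.0
New Corven: (32.51 + 2.93) / 39.76 × 100 = 35.44 / 39.76 × 100 = 89.1

Sael Republic: 62.0
New Corven: 89.1
Higher: New Corven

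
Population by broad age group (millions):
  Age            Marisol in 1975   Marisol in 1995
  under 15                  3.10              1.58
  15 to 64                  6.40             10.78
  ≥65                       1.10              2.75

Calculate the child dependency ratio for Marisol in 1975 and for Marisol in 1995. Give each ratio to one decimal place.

Marisol in 1975: 3.10 / 6.40 × 100 = 48.4
Marisol in 1995: 1.58 / 10.78 × 100 = 14.7

Marisol in 1975: 48.4
Marisol in 1995: 14.7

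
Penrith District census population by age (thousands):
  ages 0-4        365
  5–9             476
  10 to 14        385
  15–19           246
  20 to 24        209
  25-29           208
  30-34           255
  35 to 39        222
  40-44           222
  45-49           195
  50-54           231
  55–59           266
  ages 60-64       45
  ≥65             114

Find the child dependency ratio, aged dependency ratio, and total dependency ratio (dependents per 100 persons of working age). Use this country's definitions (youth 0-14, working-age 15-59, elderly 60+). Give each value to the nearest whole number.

Youth dependency ratio: 60
Old-age dependency ratio: 8
Total dependency ratio: 67

0–14: 365 + 476 + 385 = 1226
15–59: 246 + 209 + 208 + 255 + 222 + 222 + 195 + 231 + 266 = 2054
60+: 45 + 114 = 159
Youth dependency ratio = 1226 / 2054 × 100 = 60
Old-age dependency ratio = 159 / 2054 × 100 = 8
Total dependency ratio = (1226 + 159) / 2054 × 100 = 1385 / 2054 × 100 = 67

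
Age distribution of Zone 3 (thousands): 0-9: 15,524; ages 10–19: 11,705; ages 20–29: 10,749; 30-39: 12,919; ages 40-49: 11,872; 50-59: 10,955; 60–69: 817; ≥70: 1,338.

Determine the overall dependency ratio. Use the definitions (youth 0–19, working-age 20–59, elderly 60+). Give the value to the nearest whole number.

Total dependency ratio: 63

0–19: 15,524 + 11,705 = 27,229
20–59: 10,749 + 12,919 + 11,872 + 10,955 = 46,495
60+: 817 + 1,338 = 2,155
Total dependency ratio = (27,229 + 2,155) / 46,495 × 100 = 29,384 / 46,495 × 100 = 63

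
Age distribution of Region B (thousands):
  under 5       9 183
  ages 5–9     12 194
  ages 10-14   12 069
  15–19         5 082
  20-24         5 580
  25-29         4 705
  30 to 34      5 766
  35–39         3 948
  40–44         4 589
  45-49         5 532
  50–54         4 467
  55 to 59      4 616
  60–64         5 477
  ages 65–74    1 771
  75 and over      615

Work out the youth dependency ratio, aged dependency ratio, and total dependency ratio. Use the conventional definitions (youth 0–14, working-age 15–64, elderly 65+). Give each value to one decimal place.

Youth dependency ratio: 67.2
Old-age dependency ratio: 4.8
Total dependency ratio: 72.0

0–14: 9 183 + 12 194 + 12 069 = 33 446
15–64: 5 082 + 5 580 + 4 705 + 5 766 + 3 948 + 4 589 + 5 532 + 4 467 + 4 616 + 5 477 = 49 762
65+: 1 771 + 615 = 2 386
Youth dependency ratio = 33 446 / 49 762 × 100 = 67.2
Old-age dependency ratio = 2 386 / 49 762 × 100 = 4.8
Total dependency ratio = (33 446 + 2 386) / 49 762 × 100 = 35 832 / 49 762 × 100 = 72.0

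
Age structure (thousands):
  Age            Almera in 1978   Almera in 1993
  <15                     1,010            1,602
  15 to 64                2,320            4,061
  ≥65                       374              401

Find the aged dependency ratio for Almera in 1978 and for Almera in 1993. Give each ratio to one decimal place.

Almera in 1978: 16.1
Almera in 1993: 9.9

Almera in 1978: 374 / 2,320 × 100 = 16.1
Almera in 1993: 401 / 4,061 × 100 = 9.9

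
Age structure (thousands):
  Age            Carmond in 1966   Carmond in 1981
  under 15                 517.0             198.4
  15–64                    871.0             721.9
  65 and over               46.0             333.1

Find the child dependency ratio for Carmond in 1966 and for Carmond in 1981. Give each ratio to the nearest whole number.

Carmond in 1966: 517.0 / 871.0 × 100 = 59
Carmond in 1981: 198.4 / 721.9 × 100 = 27

Carmond in 1966: 59
Carmond in 1981: 27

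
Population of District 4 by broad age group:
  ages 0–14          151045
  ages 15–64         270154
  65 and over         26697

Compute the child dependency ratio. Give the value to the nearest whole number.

Youth dependency ratio: 56

Youth dependency ratio = 151045 / 270154 × 100 = 56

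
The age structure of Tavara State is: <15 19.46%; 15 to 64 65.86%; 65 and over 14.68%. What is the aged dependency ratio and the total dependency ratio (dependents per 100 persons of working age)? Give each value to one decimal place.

Old-age dependency ratio = 14.68 / 65.86 × 100 = 22.3
Total dependency ratio = (19.46 + 14.68) / 65.86 × 100 = 34.14 / 65.86 × 100 = 51.8

Old-age dependency ratio: 22.3
Total dependency ratio: 51.8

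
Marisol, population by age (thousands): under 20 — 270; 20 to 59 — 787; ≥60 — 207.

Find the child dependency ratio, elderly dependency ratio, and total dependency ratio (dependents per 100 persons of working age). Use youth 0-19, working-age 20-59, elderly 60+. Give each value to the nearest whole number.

Youth dependency ratio = 270 / 787 × 100 = 34
Old-age dependency ratio = 207 / 787 × 100 = 26
Total dependency ratio = (270 + 207) / 787 × 100 = 477 / 787 × 100 = 61

Youth dependency ratio: 34
Old-age dependency ratio: 26
Total dependency ratio: 61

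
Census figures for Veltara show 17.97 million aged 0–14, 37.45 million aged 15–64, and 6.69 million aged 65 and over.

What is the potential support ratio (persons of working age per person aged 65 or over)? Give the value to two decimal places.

Potential support ratio: 5.60

Potential support ratio = 37.45 / 6.69 = 5.60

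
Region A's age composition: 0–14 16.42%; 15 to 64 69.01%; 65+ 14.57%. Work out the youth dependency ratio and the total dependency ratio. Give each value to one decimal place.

Youth dependency ratio = 16.42 / 69.01 × 100 = 23.8
Total dependency ratio = (16.42 + 14.57) / 69.01 × 100 = 30.99 / 69.01 × 100 = 44.9

Youth dependency ratio: 23.8
Total dependency ratio: 44.9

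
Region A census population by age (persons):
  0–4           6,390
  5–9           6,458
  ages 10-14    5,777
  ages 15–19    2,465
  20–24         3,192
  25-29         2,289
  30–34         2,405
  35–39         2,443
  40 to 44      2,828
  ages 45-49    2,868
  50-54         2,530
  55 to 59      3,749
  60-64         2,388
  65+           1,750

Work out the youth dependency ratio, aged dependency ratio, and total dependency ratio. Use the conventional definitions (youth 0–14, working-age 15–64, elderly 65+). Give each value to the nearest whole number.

0–14: 6,390 + 6,458 + 5,777 = 18,625
15–64: 2,465 + 3,192 + 2,289 + 2,405 + 2,443 + 2,828 + 2,868 + 2,530 + 3,749 + 2,388 = 27,157
65+: 1,750
Youth dependency ratio = 18,625 / 27,157 × 100 = 69
Old-age dependency ratio = 1,750 / 27,157 × 100 = 6
Total dependency ratio = (18,625 + 1,750) / 27,157 × 100 = 20,375 / 27,157 × 100 = 75

Youth dependency ratio: 69
Old-age dependency ratio: 6
Total dependency ratio: 75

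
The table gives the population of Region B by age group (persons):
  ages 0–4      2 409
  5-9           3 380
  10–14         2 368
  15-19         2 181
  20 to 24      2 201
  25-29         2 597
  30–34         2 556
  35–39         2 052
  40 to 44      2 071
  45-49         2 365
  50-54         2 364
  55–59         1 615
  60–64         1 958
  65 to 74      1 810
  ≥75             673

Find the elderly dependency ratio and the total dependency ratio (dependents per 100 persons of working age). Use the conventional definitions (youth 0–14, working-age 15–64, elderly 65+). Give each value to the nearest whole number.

Old-age dependency ratio: 11
Total dependency ratio: 48

0–14: 2 409 + 3 380 + 2 368 = 8 157
15–64: 2 181 + 2 201 + 2 597 + 2 556 + 2 052 + 2 071 + 2 365 + 2 364 + 1 615 + 1 958 = 21 960
65+: 1 810 + 673 = 2 483
Old-age dependency ratio = 2 483 / 21 960 × 100 = 11
Total dependency ratio = (8 157 + 2 483) / 21 960 × 100 = 10 640 / 21 960 × 100 = 48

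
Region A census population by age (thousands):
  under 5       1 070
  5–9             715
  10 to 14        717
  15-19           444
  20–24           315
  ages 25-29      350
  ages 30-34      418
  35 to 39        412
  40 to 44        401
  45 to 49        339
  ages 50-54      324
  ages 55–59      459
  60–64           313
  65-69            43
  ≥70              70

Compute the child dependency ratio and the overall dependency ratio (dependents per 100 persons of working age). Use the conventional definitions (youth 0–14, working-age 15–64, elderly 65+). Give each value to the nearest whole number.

Youth dependency ratio: 66
Total dependency ratio: 69

0–14: 1 070 + 715 + 717 = 2 502
15–64: 444 + 315 + 350 + 418 + 412 + 401 + 339 + 324 + 459 + 313 = 3 775
65+: 43 + 70 = 113
Youth dependency ratio = 2 502 / 3 775 × 100 = 66
Total dependency ratio = (2 502 + 113) / 3 775 × 100 = 2 615 / 3 775 × 100 = 69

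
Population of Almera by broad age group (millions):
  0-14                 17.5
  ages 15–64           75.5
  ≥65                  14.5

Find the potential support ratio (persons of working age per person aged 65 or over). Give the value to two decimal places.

Potential support ratio = 75.5 / 14.5 = 5.21

Potential support ratio: 5.21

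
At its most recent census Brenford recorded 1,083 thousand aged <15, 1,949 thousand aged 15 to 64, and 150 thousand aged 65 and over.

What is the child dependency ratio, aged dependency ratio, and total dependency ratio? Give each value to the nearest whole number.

Youth dependency ratio: 56
Old-age dependency ratio: 8
Total dependency ratio: 63

Youth dependency ratio = 1,083 / 1,949 × 100 = 56
Old-age dependency ratio = 150 / 1,949 × 100 = 8
Total dependency ratio = (1,083 + 150) / 1,949 × 100 = 1,233 / 1,949 × 100 = 63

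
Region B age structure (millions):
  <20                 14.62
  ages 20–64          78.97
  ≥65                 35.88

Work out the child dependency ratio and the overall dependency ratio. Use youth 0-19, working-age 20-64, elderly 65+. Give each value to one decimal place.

Youth dependency ratio = 14.62 / 78.97 × 100 = 18.5
Total dependency ratio = (14.62 + 35.88) / 78.97 × 100 = 50.50 / 78.97 × 100 = 63.9

Youth dependency ratio: 18.5
Total dependency ratio: 63.9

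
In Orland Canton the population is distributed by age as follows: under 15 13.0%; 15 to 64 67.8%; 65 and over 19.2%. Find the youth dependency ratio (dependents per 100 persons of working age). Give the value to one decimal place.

Youth dependency ratio = 13.0 / 67.8 × 100 = 19.2

Youth dependency ratio: 19.2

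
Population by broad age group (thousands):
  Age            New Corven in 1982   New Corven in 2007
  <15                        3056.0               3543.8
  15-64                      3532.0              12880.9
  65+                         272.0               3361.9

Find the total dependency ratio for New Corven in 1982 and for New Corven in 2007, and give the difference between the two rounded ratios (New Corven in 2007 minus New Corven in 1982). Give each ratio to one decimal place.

New Corven in 1982: 94.2
New Corven in 2007: 53.6
Difference: -40.6

New Corven in 1982: (3056.0 + 272.0) / 3532.0 × 100 = 3328.0 / 3532.0 × 100 = 94.2
New Corven in 2007: (3543.8 + 3361.9) / 12880.9 × 100 = 6905.7 / 12880.9 × 100 = 53.6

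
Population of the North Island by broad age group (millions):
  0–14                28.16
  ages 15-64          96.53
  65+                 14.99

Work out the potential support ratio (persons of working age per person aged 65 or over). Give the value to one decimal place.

Potential support ratio: 6.4

Potential support ratio = 96.53 / 14.99 = 6.4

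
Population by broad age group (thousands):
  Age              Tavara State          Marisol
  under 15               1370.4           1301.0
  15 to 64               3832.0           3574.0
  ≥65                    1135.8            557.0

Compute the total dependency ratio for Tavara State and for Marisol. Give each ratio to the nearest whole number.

Tavara State: (1370.4 + 1135.8) / 3832.0 × 100 = 2506.2 / 3832.0 × 100 = 65
Marisol: (1301.0 + 557.0) / 3574.0 × 100 = 1858.0 / 3574.0 × 100 = 52

Tavara State: 65
Marisol: 52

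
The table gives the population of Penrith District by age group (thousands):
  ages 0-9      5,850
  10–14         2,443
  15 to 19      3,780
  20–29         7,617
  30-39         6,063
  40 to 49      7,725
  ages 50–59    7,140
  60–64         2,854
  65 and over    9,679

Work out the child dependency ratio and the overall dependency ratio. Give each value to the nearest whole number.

Youth dependency ratio: 24
Total dependency ratio: 51

0–14: 5,850 + 2,443 = 8,293
15–64: 3,780 + 7,617 + 6,063 + 7,725 + 7,140 + 2,854 = 35,179
65+: 9,679
Youth dependency ratio = 8,293 / 35,179 × 100 = 24
Total dependency ratio = (8,293 + 9,679) / 35,179 × 100 = 17,972 / 35,179 × 100 = 51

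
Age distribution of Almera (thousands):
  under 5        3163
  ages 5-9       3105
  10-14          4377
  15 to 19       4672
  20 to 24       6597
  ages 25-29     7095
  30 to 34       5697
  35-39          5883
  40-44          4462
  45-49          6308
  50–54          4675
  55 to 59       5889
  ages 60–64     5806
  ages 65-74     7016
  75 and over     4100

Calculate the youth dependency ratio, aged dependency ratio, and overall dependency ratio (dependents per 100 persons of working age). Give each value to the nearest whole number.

0–14: 3163 + 3105 + 4377 = 10645
15–64: 4672 + 6597 + 7095 + 5697 + 5883 + 4462 + 6308 + 4675 + 5889 + 5806 = 57084
65+: 7016 + 4100 = 11116
Youth dependency ratio = 10645 / 57084 × 100 = 19
Old-age dependency ratio = 11116 / 57084 × 100 = 19
Total dependency ratio = (10645 + 11116) / 57084 × 100 = 21761 / 57084 × 100 = 38

Youth dependency ratio: 19
Old-age dependency ratio: 19
Total dependency ratio: 38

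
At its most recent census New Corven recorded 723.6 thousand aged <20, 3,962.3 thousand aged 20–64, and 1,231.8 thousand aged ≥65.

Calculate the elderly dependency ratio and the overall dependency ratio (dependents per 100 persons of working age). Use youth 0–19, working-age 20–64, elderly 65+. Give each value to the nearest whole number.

Old-age dependency ratio = 1,231.8 / 3,962.3 × 100 = 31
Total dependency ratio = (723.6 + 1,231.8) / 3,962.3 × 100 = 1,955.4 / 3,962.3 × 100 = 49

Old-age dependency ratio: 31
Total dependency ratio: 49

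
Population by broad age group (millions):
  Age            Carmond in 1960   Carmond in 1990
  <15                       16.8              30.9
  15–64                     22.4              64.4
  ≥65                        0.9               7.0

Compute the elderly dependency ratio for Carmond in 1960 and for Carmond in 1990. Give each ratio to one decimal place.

Carmond in 1960: 0.9 / 22.4 × 100 = 4.0
Carmond in 1990: 7.0 / 64.4 × 100 = 10.9

Carmond in 1960: 4.0
Carmond in 1990: 10.9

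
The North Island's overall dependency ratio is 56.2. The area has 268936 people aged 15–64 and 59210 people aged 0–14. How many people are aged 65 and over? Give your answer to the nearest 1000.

Total dependency ratio = (youth + elderly) / working-age × 100
56.2 = (59210 + E) / 268936 × 100
⇒ 92000

Aged 65 and over: 92000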